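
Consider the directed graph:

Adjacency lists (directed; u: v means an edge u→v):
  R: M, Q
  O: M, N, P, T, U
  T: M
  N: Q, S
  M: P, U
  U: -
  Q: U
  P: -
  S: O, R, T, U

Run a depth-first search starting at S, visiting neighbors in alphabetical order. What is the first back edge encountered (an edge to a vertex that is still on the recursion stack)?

DFS from S (visiting neighbors in alphabetical order); mark gray on enter, black on exit:
S gray
  O gray
    M gray
      P gray
      P black
      U gray
      U black
    M black
    N gray
      Q gray
        Q→U: U black — skip
      Q black
      N→S: S is gray → back edge
First back edge: N → S.

N->S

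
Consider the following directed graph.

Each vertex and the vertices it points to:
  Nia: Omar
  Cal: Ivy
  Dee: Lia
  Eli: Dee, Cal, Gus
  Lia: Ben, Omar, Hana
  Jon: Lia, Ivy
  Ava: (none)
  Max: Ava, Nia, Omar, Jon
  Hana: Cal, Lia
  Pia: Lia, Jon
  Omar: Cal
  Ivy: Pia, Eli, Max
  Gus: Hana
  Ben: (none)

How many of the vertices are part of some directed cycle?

12

A vertex is on a directed cycle iff it belongs to a strongly connected component of size ≥ 2 (or has a self-loop).
The vertices on cycles are {Cal, Dee, Eli, Gus, Ivy, Jon, Lia, Max, Nia, Pia, Hana, Omar} — 12 in total.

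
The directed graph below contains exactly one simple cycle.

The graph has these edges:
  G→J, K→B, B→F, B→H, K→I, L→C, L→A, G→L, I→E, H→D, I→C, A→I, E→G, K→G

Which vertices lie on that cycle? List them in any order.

DFS with gray/black marking from I:
I gray
  E gray
    G gray
      J gray
      J black
      L gray
        C gray
        C black
        A gray
          A→I: I is gray → back edge
Back edge closes the cycle I → E → G → L → A → I; its vertices are {A, E, G, I, L}.

A, E, G, I, L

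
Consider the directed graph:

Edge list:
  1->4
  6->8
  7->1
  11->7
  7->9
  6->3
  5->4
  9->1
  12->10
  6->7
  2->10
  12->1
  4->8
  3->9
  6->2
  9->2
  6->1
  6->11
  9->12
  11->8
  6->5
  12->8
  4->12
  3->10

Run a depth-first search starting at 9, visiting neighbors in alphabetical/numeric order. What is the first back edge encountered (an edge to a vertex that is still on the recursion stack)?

DFS from 9 (visiting neighbors in alphabetical/numeric order); mark gray on enter, black on exit:
9 gray
  1 gray
    4 gray
      8 gray
      8 black
      12 gray
        12→1: 1 is gray → back edge
First back edge: 12 → 1.

12->1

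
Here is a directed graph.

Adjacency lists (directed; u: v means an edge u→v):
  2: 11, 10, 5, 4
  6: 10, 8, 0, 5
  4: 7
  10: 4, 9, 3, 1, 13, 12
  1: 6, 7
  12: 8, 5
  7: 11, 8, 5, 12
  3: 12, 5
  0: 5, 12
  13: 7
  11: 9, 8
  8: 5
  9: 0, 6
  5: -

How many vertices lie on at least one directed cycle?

8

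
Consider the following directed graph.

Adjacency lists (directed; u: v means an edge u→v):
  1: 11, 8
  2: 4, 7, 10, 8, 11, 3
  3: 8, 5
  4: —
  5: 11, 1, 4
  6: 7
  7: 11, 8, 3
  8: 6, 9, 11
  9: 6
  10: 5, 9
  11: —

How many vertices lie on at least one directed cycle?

7

A vertex is on a directed cycle iff it belongs to a strongly connected component of size ≥ 2 (or has a self-loop).
The vertices on cycles are {1, 3, 5, 6, 7, 8, 9} — 7 in total.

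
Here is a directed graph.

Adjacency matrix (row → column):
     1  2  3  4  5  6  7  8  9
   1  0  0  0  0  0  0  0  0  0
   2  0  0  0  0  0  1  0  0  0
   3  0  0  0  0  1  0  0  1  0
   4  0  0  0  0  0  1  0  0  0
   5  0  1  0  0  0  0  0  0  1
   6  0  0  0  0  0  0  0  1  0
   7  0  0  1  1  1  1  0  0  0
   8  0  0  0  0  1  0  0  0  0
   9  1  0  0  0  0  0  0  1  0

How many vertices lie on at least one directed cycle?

5

A vertex is on a directed cycle iff it belongs to a strongly connected component of size ≥ 2 (or has a self-loop).
The vertices on cycles are {2, 5, 6, 8, 9} — 5 in total.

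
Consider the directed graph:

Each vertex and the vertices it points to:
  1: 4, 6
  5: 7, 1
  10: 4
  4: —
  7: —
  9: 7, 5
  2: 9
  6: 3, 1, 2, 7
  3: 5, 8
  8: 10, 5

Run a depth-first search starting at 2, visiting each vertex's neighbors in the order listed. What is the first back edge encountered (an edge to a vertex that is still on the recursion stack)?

DFS from 2 (visiting each vertex's neighbors in the order listed); mark gray on enter, black on exit:
2 gray
  9 gray
    7 gray
    7 black
    5 gray
      5→7: 7 black — skip
      1 gray
        4 gray
        4 black
        6 gray
          3 gray
            3→5: 5 is gray → back edge
First back edge: 3 → 5.

3→5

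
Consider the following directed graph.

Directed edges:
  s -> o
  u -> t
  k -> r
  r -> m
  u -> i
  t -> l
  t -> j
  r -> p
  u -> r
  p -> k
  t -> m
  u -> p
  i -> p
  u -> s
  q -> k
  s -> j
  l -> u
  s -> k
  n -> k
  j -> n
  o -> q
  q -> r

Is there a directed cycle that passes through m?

No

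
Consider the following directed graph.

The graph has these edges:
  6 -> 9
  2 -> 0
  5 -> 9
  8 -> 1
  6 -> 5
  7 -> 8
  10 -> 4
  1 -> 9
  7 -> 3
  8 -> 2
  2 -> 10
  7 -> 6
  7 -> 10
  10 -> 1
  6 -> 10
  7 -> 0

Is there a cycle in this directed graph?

DFS with white/gray/black marking, starting from 10:
10 gray
  1 gray
    9 gray
    9 black
  1 black
  4 gray
  4 black
10 black
0 gray
0 black
2 gray
  2→0: 0 black — skip
  2→10: 10 black — skip
2 black
3 gray
3 black
5 gray
  5→9: 9 black — skip
5 black
6 gray
  6→10: 10 black — skip
  6→5: 5 black — skip
  6→9: 9 black — skip
6 black
7 gray
  7→3: 3 black — skip
  7→10: 10 black — skip
  7→6: 6 black — skip
  7→0: 0 black — skip
  8 gray
    8→1: 1 black — skip
    8→2: 2 black — skip
  8 black
7 black
Every edge goes to a white or black vertex — no back edge, so the graph is acyclic.

No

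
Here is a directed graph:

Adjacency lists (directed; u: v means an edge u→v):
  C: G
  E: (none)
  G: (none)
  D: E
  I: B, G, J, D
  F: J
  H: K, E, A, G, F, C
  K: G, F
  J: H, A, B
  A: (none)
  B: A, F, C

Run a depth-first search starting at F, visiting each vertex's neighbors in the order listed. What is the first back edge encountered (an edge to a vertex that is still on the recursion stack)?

DFS from F (visiting each vertex's neighbors in the order listed); mark gray on enter, black on exit:
F gray
  J gray
    H gray
      K gray
        G gray
        G black
        K→F: F is gray → back edge
First back edge: K → F.

K→F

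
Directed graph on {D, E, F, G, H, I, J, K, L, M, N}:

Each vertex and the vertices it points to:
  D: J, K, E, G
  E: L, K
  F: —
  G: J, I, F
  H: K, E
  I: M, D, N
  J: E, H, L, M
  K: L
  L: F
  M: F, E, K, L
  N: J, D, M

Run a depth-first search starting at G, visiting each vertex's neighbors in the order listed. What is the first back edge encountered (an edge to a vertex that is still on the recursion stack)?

D->G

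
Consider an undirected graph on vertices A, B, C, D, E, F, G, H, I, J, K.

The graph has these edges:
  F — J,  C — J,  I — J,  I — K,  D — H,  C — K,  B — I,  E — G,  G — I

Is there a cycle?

Yes

DFS, tracking each vertex's parent; an edge to a visited non-parent vertex closes a cycle.
Start from I:
visit I (parent –)
  visit G (parent I)
    G–I: parent, skip
    visit E (parent G)
      E–G: parent, skip
  visit B (parent I)
    B–I: parent, skip
  visit J (parent I)
    visit F (parent J)
      F–J: parent, skip
    J–I: parent, skip
    visit C (parent J)
      visit K (parent C)
        K–C: parent, skip
        K–I: I visited and ≠ parent → cycle
Cycle: I – J – C – K – I.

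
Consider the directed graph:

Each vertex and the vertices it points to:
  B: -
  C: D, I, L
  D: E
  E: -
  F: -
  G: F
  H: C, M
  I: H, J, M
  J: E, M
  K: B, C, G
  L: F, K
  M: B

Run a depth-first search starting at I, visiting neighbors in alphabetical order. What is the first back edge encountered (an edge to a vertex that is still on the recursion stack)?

DFS from I (visiting neighbors in alphabetical order); mark gray on enter, black on exit:
I gray
  H gray
    C gray
      D gray
        E gray
        E black
      D black
      C→I: I is gray → back edge
First back edge: C → I.

C->I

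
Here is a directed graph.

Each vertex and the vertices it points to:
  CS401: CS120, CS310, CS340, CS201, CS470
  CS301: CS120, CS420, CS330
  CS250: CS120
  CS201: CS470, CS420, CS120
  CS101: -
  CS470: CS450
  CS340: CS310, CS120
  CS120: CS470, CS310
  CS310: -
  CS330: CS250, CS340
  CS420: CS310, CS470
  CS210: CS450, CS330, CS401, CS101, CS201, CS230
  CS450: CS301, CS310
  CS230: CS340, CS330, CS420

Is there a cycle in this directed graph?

DFS with white/gray/black marking, starting from CS340:
CS340 gray
  CS310 gray
  CS310 black
  CS120 gray
    CS470 gray
      CS450 gray
        CS301 gray
          CS301→CS120: CS120 is gray → back edge
Back edge found, so a cycle exists: CS120 → CS470 → CS450 → CS301 → CS120.

Yes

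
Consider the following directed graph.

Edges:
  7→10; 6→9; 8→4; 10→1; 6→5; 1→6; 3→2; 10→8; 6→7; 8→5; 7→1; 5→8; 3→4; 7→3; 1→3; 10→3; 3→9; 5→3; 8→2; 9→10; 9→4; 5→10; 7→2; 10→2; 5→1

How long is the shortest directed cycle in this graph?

2

For each vertex v, BFS finds the shortest path from v back to v.
The shortest such closed walk is 5 → 8 → 5, length 2.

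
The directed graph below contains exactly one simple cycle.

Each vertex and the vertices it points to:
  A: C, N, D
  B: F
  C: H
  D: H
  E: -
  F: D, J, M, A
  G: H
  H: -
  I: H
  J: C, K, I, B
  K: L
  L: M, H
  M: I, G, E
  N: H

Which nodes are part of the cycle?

B, F, J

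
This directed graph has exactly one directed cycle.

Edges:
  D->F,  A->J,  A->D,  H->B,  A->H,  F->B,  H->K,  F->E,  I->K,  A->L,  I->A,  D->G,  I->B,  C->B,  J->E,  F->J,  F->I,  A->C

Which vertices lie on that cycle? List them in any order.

A, D, F, I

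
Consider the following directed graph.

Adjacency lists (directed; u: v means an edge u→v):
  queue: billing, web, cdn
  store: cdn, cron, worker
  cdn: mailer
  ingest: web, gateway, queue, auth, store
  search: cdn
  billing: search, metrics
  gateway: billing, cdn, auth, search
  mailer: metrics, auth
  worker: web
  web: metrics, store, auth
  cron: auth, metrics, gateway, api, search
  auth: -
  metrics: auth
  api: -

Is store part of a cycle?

store is on a cycle iff store can reach itself via ≥1 edge.
store → worker → web → store — yes.

Yes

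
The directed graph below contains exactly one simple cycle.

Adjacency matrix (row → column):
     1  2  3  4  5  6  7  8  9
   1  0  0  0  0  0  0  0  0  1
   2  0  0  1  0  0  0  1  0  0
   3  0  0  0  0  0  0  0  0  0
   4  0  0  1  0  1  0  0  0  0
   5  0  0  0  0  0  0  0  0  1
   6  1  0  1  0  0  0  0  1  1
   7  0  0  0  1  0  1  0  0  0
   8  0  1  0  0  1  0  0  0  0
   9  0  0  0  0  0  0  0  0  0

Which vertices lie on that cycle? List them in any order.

2, 6, 7, 8

DFS with gray/black marking from 7:
7 gray
  6 gray
    8 gray
      5 gray
        9 gray
        9 black
      5 black
      2 gray
        3 gray
        3 black
        2→7: 7 is gray → back edge
Back edge closes the cycle 7 → 6 → 8 → 2 → 7; its vertices are {2, 6, 7, 8}.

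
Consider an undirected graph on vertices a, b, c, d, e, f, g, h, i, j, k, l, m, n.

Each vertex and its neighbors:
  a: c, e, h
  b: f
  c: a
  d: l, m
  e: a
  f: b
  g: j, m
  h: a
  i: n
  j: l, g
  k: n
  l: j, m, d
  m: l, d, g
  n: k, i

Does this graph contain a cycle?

Yes

DFS, tracking each vertex's parent; an edge to a visited non-parent vertex closes a cycle.
Start from l:
visit l (parent –)
  visit j (parent l)
    j–l: parent, skip
    visit g (parent j)
      g–j: parent, skip
      visit m (parent g)
        m–l: l visited and ≠ parent → cycle
Cycle: l – j – g – m – l.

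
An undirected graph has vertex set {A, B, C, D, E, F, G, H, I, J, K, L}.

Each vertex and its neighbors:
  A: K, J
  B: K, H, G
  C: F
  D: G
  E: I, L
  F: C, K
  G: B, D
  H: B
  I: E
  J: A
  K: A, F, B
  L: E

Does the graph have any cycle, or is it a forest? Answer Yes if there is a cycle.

No

DFS, tracking each vertex's parent; an edge to a visited non-parent vertex closes a cycle.
Start from H:
visit H (parent –)
  visit B (parent H)
    visit K (parent B)
      visit A (parent K)
        A–K: parent, skip
        visit J (parent A)
          J–A: parent, skip
      visit F (parent K)
        visit C (parent F)
          C–F: parent, skip
        F–K: parent, skip
      K–B: parent, skip
    B–H: parent, skip
    visit G (parent B)
      G–B: parent, skip
      visit D (parent G)
        D–G: parent, skip
visit E (parent –)
  visit I (parent E)
    I–E: parent, skip
  visit L (parent E)
    L–E: parent, skip
No non-parent visited neighbor found — the graph is a forest.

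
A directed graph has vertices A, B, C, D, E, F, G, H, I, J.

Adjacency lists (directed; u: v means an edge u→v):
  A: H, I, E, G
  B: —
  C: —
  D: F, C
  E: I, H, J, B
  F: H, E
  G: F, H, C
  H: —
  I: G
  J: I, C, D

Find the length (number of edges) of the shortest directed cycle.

For each vertex v, BFS finds the shortest path from v back to v.
The shortest such closed walk is E → J → D → F → E, length 4.

4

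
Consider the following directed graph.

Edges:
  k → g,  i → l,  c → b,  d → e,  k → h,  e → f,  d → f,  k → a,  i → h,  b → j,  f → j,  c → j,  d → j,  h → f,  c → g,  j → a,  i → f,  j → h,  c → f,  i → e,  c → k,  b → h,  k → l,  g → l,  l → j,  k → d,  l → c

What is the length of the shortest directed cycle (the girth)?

For each vertex v, BFS finds the shortest path from v back to v.
The shortest such closed walk is l → c → k → l, length 3.

3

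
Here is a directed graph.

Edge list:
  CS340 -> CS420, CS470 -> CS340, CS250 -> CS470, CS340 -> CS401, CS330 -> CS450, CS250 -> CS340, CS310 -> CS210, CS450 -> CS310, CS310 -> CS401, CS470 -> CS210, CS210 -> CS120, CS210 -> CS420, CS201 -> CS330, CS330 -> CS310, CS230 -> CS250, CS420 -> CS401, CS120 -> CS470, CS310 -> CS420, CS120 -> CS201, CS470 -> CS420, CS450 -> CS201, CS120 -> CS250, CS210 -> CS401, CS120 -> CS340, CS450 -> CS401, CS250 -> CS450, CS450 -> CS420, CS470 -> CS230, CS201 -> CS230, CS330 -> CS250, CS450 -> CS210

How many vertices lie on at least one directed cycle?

9

A vertex is on a directed cycle iff it belongs to a strongly connected component of size ≥ 2 (or has a self-loop).
The vertices on cycles are {CS120, CS201, CS210, CS230, CS250, CS310, CS330, CS450, CS470} — 9 in total.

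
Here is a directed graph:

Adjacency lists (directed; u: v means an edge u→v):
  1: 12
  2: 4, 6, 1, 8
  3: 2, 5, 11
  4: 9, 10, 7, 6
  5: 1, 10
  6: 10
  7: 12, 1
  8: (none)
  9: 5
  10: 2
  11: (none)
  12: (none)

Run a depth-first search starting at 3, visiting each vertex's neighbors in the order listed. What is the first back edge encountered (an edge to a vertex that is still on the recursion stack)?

10→2

DFS from 3 (visiting each vertex's neighbors in the order listed); mark gray on enter, black on exit:
3 gray
  2 gray
    4 gray
      9 gray
        5 gray
          1 gray
            12 gray
            12 black
          1 black
          10 gray
            10→2: 2 is gray → back edge
First back edge: 10 → 2.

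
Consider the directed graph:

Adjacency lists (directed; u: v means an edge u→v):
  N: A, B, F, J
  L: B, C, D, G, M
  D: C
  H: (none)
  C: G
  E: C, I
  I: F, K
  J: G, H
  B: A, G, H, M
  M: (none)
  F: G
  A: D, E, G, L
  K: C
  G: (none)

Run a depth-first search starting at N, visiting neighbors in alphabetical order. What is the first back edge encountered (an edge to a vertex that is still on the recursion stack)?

DFS from N (visiting neighbors in alphabetical order); mark gray on enter, black on exit:
N gray
  A gray
    D gray
      C gray
        G gray
        G black
      C black
    D black
    E gray
      E→C: C black — skip
      I gray
        F gray
          F→G: G black — skip
        F black
        K gray
          K→C: C black — skip
        K black
      I black
    E black
    A→G: G black — skip
    L gray
      B gray
        B→A: A is gray → back edge
First back edge: B → A.

B→A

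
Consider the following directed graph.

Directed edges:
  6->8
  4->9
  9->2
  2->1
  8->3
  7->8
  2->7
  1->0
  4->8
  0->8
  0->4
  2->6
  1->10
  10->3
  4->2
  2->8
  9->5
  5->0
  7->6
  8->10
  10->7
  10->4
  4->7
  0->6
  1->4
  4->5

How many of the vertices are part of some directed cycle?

10

A vertex is on a directed cycle iff it belongs to a strongly connected component of size ≥ 2 (or has a self-loop).
The vertices on cycles are {0, 1, 2, 4, 5, 6, 7, 8, 9, 10} — 10 in total.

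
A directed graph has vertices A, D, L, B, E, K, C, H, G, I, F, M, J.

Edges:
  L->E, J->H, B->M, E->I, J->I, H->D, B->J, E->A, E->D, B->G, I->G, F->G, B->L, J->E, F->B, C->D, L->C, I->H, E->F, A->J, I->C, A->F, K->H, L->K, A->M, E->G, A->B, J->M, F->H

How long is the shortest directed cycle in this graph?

3

For each vertex v, BFS finds the shortest path from v back to v.
The shortest such closed walk is E → A → J → E, length 3.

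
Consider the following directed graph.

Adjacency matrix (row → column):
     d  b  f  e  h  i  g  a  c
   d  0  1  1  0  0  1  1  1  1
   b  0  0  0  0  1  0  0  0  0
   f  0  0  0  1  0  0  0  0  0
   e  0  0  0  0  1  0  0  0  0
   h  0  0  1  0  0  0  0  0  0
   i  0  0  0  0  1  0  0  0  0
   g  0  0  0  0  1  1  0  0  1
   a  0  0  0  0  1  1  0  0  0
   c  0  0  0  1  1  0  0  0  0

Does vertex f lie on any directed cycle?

f is on a cycle iff f can reach itself via ≥1 edge.
f → e → h → f — yes.

Yes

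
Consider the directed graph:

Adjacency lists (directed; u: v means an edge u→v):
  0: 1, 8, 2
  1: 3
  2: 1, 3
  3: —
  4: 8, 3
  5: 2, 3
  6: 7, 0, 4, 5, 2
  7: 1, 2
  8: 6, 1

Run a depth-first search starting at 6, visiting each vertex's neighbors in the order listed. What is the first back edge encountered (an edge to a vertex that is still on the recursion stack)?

8->6

DFS from 6 (visiting each vertex's neighbors in the order listed); mark gray on enter, black on exit:
6 gray
  7 gray
    1 gray
      3 gray
      3 black
    1 black
    2 gray
      2→1: 1 black — skip
      2→3: 3 black — skip
    2 black
  7 black
  0 gray
    0→1: 1 black — skip
    8 gray
      8→6: 6 is gray → back edge
First back edge: 8 → 6.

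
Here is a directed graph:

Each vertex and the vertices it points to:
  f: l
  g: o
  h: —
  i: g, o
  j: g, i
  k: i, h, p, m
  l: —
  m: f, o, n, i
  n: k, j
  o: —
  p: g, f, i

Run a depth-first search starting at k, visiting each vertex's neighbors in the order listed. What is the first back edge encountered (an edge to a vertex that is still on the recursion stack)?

n→k

DFS from k (visiting each vertex's neighbors in the order listed); mark gray on enter, black on exit:
k gray
  i gray
    g gray
      o gray
      o black
    g black
    i→o: o black — skip
  i black
  h gray
  h black
  p gray
    p→g: g black — skip
    f gray
      l gray
      l black
    f black
    p→i: i black — skip
  p black
  m gray
    m→f: f black — skip
    m→o: o black — skip
    n gray
      n→k: k is gray → back edge
First back edge: n → k.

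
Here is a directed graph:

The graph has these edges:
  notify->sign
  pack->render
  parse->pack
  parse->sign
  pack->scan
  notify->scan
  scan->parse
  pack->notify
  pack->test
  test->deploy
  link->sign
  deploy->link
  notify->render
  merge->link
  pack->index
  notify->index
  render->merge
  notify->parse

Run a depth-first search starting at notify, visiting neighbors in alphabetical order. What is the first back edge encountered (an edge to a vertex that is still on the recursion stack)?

pack->notify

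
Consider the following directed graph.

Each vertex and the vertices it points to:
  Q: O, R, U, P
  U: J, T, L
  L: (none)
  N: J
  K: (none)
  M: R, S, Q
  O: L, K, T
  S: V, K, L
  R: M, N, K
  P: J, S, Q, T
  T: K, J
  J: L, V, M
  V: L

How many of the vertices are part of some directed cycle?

9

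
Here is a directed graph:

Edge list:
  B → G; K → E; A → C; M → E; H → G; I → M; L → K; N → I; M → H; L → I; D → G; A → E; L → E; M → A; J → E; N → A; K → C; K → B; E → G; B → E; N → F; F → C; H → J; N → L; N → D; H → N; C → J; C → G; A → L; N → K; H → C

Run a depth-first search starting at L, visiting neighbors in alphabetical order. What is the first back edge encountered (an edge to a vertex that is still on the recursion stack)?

A->L

DFS from L (visiting neighbors in alphabetical order); mark gray on enter, black on exit:
L gray
  E gray
    G gray
    G black
  E black
  I gray
    M gray
      A gray
        C gray
          C→G: G black — skip
          J gray
            J→E: E black — skip
          J black
        C black
        A→E: E black — skip
        A→L: L is gray → back edge
First back edge: A → L.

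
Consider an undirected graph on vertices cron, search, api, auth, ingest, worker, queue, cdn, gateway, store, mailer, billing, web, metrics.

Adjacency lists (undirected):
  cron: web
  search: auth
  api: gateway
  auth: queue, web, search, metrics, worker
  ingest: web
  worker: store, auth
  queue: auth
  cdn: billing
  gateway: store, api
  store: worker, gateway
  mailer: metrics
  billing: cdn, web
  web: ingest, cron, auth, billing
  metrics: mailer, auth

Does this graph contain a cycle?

DFS, tracking each vertex's parent; an edge to a visited non-parent vertex closes a cycle.
Start from metrics:
visit metrics (parent –)
  visit mailer (parent metrics)
    mailer–metrics: parent, skip
  visit auth (parent metrics)
    visit queue (parent auth)
      queue–auth: parent, skip
    visit web (parent auth)
      visit ingest (parent web)
        ingest–web: parent, skip
      visit cron (parent web)
        cron–web: parent, skip
      web–auth: parent, skip
      visit billing (parent web)
        visit cdn (parent billing)
          cdn–billing: parent, skip
        billing–web: parent, skip
    visit search (parent auth)
      search–auth: parent, skip
    auth–metrics: parent, skip
    visit worker (parent auth)
      visit store (parent worker)
        store–worker: parent, skip
        visit gateway (parent store)
          gateway–store: parent, skip
          visit api (parent gateway)
            api–gateway: parent, skip
      worker–auth: parent, skip
No non-parent visited neighbor found — the graph is a forest.

No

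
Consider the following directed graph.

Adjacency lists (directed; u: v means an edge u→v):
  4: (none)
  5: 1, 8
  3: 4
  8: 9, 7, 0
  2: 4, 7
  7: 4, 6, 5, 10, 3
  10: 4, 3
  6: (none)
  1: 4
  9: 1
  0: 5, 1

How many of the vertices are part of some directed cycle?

4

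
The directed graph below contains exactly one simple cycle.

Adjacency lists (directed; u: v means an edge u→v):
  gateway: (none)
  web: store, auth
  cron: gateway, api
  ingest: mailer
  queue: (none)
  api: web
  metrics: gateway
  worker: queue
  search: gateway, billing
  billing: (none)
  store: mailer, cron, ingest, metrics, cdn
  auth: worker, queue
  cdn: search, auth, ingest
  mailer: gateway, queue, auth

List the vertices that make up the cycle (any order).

api, web, cron, store

DFS with gray/black marking from store:
store gray
  mailer gray
    gateway gray
    gateway black
    queue gray
    queue black
    auth gray
      worker gray
        worker→queue: queue black — skip
      worker black
      auth→queue: queue black — skip
    auth black
  mailer black
  cron gray
    cron→gateway: gateway black — skip
    api gray
      web gray
        web→store: store is gray → back edge
Back edge closes the cycle store → cron → api → web → store; its vertices are {api, web, cron, store}.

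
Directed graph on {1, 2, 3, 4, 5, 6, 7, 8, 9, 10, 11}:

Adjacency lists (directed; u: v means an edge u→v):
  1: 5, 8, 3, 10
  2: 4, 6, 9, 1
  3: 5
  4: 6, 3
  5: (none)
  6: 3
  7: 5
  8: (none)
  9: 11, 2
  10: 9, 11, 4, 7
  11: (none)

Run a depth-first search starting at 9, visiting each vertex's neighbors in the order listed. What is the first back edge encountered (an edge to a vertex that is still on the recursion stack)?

DFS from 9 (visiting each vertex's neighbors in the order listed); mark gray on enter, black on exit:
9 gray
  11 gray
  11 black
  2 gray
    4 gray
      6 gray
        3 gray
          5 gray
          5 black
        3 black
      6 black
      4→3: 3 black — skip
    4 black
    2→6: 6 black — skip
    2→9: 9 is gray → back edge
First back edge: 2 → 9.

2→9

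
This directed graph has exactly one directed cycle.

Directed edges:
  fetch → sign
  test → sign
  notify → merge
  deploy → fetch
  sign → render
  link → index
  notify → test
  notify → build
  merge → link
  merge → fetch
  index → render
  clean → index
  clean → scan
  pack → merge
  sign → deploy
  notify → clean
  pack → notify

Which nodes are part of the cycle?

DFS with gray/black marking from fetch:
fetch gray
  sign gray
    render gray
    render black
    deploy gray
      deploy→fetch: fetch is gray → back edge
Back edge closes the cycle fetch → sign → deploy → fetch; its vertices are {sign, fetch, deploy}.

sign, fetch, deploy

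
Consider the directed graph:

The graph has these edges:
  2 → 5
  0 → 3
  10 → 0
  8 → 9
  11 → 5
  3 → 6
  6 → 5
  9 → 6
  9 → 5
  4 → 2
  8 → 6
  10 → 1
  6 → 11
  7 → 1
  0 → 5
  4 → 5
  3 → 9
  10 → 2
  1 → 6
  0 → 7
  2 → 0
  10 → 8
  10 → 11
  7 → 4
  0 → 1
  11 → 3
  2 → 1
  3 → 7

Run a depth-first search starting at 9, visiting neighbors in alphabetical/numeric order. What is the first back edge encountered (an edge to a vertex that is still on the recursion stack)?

3→6

DFS from 9 (visiting neighbors in alphabetical/numeric order); mark gray on enter, black on exit:
9 gray
  5 gray
  5 black
  6 gray
    6→5: 5 black — skip
    11 gray
      3 gray
        3→6: 6 is gray → back edge
First back edge: 3 → 6.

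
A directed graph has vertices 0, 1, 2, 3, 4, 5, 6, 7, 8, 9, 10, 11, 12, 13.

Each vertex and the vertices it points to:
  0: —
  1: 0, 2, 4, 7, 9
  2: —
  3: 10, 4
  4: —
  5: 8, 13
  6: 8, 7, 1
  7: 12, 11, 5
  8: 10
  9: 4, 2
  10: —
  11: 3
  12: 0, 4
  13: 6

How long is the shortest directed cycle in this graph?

4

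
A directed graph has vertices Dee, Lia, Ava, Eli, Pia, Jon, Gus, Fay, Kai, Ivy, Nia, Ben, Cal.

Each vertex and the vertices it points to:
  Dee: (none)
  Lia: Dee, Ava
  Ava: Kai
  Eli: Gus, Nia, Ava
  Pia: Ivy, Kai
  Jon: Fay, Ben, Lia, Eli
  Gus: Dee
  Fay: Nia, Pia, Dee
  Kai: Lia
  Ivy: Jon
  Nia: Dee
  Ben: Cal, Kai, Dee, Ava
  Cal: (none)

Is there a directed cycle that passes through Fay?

Yes

Fay is on a cycle iff Fay can reach itself via ≥1 edge.
Fay → Pia → Ivy → Jon → Fay — yes.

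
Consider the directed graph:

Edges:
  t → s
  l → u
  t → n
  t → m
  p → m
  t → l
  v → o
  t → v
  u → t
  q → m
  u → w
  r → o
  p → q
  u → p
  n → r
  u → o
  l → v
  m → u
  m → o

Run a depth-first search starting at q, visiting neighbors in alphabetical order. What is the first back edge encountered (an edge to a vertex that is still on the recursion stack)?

p→m

DFS from q (visiting neighbors in alphabetical order); mark gray on enter, black on exit:
q gray
  m gray
    o gray
    o black
    u gray
      u→o: o black — skip
      p gray
        p→m: m is gray → back edge
First back edge: p → m.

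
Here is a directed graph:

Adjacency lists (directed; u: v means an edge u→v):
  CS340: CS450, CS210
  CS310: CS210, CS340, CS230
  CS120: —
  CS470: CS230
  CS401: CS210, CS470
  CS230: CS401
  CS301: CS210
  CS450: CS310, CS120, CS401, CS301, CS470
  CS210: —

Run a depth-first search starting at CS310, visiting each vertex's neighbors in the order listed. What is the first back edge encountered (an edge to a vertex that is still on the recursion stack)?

DFS from CS310 (visiting each vertex's neighbors in the order listed); mark gray on enter, black on exit:
CS310 gray
  CS210 gray
  CS210 black
  CS340 gray
    CS450 gray
      CS450→CS310: CS310 is gray → back edge
First back edge: CS450 → CS310.

CS450→CS310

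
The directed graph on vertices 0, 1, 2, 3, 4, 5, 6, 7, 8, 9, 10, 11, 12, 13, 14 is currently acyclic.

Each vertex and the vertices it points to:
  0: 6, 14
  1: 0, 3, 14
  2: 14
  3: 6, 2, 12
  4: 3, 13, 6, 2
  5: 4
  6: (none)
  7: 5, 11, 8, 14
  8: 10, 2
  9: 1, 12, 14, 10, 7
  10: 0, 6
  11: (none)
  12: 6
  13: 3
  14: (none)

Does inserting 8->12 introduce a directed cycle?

Adding 8→12 creates a cycle iff 12 can already reach 8.
Explore from 12: no path reaches 8. The graph stays acyclic.

No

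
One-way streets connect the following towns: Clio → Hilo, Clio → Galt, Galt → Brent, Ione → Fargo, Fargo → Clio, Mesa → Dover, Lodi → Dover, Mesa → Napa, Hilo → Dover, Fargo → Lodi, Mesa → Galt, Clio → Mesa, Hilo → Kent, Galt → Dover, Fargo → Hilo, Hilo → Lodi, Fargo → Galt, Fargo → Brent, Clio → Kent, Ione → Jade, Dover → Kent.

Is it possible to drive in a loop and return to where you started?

No

DFS with white/gray/black marking, starting from Jade:
Jade gray
Jade black
Hilo gray
  Lodi gray
    Dover gray
      Kent gray
      Kent black
    Dover black
  Lodi black
  Hilo→Dover: Dover black — skip
  Hilo→Kent: Kent black — skip
Hilo black
Fargo gray
  Fargo→Lodi: Lodi black — skip
  Galt gray
    Galt→Dover: Dover black — skip
    Brent gray
    Brent black
  Galt black
  Fargo→Brent: Brent black — skip
  Clio gray
    Clio→Hilo: Hilo black — skip
    Clio→Galt: Galt black — skip
    Clio→Kent: Kent black — skip
    Mesa gray
      Mesa→Galt: Galt black — skip
      Napa gray
      Napa black
      Mesa→Dover: Dover black — skip
    Mesa black
  Clio black
  Fargo→Hilo: Hilo black — skip
Fargo black
Ione gray
  Ione→Fargo: Fargo black — skip
  Ione→Jade: Jade black — skip
Ione black
Every edge goes to a white or black vertex — no back edge, so the graph is acyclic.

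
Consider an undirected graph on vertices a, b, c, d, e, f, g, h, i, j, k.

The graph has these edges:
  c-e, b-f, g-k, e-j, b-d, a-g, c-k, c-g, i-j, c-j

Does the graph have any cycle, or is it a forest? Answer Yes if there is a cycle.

DFS, tracking each vertex's parent; an edge to a visited non-parent vertex closes a cycle.
Start from c:
visit c (parent –)
  visit g (parent c)
    visit a (parent g)
      a–g: parent, skip
    g–c: parent, skip
    visit k (parent g)
      k–g: parent, skip
      k–c: c visited and ≠ parent → cycle
Cycle: c – g – k – c.

Yes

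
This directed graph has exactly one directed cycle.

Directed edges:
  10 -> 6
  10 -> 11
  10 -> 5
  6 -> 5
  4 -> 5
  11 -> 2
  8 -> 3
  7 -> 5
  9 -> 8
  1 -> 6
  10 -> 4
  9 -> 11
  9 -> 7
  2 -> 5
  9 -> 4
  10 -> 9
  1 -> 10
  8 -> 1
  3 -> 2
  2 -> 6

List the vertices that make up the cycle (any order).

1, 8, 9, 10

DFS with gray/black marking from 10:
10 gray
  6 gray
    5 gray
    5 black
  6 black
  10→5: 5 black — skip
  9 gray
    7 gray
      7→5: 5 black — skip
    7 black
    8 gray
      3 gray
        2 gray
          2→5: 5 black — skip
          2→6: 6 black — skip
        2 black
      3 black
      1 gray
        1→6: 6 black — skip
        1→10: 10 is gray → back edge
Back edge closes the cycle 10 → 9 → 8 → 1 → 10; its vertices are {1, 8, 9, 10}.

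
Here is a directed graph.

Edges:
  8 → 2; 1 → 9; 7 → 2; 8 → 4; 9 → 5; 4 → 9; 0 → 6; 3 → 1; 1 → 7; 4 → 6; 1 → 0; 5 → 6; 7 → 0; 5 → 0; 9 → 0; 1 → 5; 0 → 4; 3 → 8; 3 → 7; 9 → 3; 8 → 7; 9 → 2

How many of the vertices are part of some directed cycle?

8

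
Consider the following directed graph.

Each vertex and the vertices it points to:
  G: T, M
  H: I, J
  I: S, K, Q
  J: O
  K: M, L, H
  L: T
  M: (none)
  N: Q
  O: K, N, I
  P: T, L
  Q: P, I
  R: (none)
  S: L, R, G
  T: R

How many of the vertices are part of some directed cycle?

7

A vertex is on a directed cycle iff it belongs to a strongly connected component of size ≥ 2 (or has a self-loop).
The vertices on cycles are {H, I, J, K, N, O, Q} — 7 in total.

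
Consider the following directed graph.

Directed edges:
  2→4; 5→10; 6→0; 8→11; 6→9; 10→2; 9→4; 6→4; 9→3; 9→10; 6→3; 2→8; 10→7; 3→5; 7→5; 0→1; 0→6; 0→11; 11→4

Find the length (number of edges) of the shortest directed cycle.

2

For each vertex v, BFS finds the shortest path from v back to v.
The shortest such closed walk is 6 → 0 → 6, length 2.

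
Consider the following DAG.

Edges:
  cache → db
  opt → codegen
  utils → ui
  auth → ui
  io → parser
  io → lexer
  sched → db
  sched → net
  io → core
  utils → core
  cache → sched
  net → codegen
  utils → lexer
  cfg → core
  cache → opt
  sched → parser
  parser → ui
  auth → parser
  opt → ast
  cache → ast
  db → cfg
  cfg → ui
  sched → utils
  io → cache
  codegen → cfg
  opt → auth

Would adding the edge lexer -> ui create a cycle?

Adding lexer→ui creates a cycle iff ui can already reach lexer.
Explore from ui: no path reaches lexer. The graph stays acyclic.

No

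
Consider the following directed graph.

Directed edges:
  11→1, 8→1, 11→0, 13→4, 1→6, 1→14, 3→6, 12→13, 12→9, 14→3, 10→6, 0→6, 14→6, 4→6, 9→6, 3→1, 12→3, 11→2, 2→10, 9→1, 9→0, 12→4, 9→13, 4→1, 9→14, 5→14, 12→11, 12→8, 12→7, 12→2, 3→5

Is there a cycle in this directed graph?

Yes

DFS with white/gray/black marking, starting from 0:
0 gray
  6 gray
  6 black
0 black
1 gray
  14 gray
    3 gray
      3→6: 6 black — skip
      5 gray
        5→14: 14 is gray → back edge
Back edge found, so a cycle exists: 14 → 3 → 5 → 14.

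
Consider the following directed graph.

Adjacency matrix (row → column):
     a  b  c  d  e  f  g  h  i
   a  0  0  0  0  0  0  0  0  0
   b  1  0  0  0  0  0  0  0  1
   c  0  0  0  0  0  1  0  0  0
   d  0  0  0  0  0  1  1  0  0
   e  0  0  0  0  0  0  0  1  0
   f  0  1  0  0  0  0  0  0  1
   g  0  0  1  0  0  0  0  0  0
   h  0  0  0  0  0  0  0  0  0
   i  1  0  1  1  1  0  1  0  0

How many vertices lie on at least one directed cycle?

6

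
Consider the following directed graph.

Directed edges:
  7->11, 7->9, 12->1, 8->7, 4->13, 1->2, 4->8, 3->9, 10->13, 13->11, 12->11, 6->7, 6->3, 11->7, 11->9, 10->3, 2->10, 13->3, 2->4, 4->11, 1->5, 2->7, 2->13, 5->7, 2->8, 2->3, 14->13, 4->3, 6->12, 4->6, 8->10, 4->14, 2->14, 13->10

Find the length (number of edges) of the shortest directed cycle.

For each vertex v, BFS finds the shortest path from v back to v.
The shortest such closed walk is 10 → 13 → 10, length 2.

2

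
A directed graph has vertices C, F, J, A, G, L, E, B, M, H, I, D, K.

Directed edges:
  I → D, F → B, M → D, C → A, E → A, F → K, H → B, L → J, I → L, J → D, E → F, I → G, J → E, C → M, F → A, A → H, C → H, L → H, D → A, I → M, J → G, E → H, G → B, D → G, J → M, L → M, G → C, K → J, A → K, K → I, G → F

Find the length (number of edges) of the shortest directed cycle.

4

For each vertex v, BFS finds the shortest path from v back to v.
The shortest such closed walk is K → J → E → A → K, length 4.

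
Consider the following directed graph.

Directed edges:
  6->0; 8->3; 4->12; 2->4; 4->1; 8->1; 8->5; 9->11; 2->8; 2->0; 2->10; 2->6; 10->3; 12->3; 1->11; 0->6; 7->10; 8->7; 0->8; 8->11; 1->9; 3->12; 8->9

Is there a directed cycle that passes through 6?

6 is on a cycle iff 6 can reach itself via ≥1 edge.
6 → 0 → 6 — yes.

Yes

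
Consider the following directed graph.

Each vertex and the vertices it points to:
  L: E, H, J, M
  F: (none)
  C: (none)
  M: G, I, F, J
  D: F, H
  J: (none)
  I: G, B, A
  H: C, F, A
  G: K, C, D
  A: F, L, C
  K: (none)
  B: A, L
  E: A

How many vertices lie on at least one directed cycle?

9

A vertex is on a directed cycle iff it belongs to a strongly connected component of size ≥ 2 (or has a self-loop).
The vertices on cycles are {A, B, D, E, G, H, I, L, M} — 9 in total.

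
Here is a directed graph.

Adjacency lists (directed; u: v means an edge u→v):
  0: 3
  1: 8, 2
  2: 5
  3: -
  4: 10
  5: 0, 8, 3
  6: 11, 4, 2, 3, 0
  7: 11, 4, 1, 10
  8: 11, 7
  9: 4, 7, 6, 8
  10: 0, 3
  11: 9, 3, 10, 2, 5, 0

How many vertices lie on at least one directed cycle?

A vertex is on a directed cycle iff it belongs to a strongly connected component of size ≥ 2 (or has a self-loop).
The vertices on cycles are {1, 2, 5, 6, 7, 8, 9, 11} — 8 in total.

8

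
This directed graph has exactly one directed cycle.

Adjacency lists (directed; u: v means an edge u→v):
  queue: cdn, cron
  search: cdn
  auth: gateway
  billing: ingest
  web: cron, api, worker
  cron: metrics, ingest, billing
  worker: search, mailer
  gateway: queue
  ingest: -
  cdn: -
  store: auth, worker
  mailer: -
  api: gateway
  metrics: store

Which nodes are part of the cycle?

auth, cron, queue, store, gateway, metrics

DFS with gray/black marking from cron:
cron gray
  metrics gray
    store gray
      auth gray
        gateway gray
          queue gray
            cdn gray
            cdn black
            queue→cron: cron is gray → back edge
Back edge closes the cycle cron → metrics → store → auth → gateway → queue → cron; its vertices are {auth, cron, queue, store, gateway, metrics}.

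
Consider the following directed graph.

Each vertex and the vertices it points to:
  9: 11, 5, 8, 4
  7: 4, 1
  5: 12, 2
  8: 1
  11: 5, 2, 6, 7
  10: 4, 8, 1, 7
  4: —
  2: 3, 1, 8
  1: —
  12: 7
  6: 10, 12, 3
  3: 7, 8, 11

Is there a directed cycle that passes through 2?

Yes

2 is on a cycle iff 2 can reach itself via ≥1 edge.
2 → 3 → 11 → 2 — yes.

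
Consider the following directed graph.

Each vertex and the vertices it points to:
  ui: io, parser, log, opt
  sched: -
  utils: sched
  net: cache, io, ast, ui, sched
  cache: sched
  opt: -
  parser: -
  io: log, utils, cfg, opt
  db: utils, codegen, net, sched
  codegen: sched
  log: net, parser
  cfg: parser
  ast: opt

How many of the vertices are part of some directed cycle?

4

A vertex is on a directed cycle iff it belongs to a strongly connected component of size ≥ 2 (or has a self-loop).
The vertices on cycles are {io, ui, log, net} — 4 in total.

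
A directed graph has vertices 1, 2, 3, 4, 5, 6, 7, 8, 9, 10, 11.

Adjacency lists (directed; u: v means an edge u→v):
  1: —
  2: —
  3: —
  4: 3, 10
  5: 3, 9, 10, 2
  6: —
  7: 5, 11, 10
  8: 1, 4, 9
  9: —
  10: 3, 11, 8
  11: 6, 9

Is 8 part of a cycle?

8 is on a cycle iff 8 can reach itself via ≥1 edge.
8 → 4 → 10 → 8 — yes.

Yes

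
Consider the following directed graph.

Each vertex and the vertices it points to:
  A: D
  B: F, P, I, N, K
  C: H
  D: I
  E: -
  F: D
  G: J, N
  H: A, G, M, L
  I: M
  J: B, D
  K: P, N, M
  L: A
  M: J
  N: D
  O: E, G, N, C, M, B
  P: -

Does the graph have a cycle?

DFS with white/gray/black marking, starting from P:
P gray
P black
A gray
  D gray
    I gray
      M gray
        J gray
          B gray
            F gray
              F→D: D is gray → back edge
Back edge found, so a cycle exists: D → I → M → J → B → F → D.

Yes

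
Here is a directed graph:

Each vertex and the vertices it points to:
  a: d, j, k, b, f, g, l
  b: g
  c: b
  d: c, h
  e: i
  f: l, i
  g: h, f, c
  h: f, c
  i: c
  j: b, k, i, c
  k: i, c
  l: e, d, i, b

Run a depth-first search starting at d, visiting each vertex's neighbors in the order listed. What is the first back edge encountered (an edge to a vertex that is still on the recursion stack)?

i→c

DFS from d (visiting each vertex's neighbors in the order listed); mark gray on enter, black on exit:
d gray
  c gray
    b gray
      g gray
        h gray
          f gray
            l gray
              e gray
                i gray
                  i→c: c is gray → back edge
First back edge: i → c.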